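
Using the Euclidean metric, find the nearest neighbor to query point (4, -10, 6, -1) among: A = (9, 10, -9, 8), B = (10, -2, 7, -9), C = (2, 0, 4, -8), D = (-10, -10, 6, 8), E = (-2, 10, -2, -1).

Distances: d(A) ≈ 27.037, d(B) ≈ 12.8452, d(C) ≈ 12.53, d(D) ≈ 16.6433, d(E) ≈ 22.3607. Nearest: C = (2, 0, 4, -8) with distance 12.53.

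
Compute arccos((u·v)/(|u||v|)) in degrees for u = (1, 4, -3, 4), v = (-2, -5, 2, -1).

With u = (1, 4, -3, 4), v = (-2, -5, 2, -1):
u·v = 1·(-2) + 4·(-5) + (-3)·2 + 4·(-1) = (-2) + (-20) + (-6) + (-4) = -32.
|u| = √(1² + 4² + (-3)² + 4²) = √42, |v| = √((-2)² + (-5)² + 2² + (-1)²) = √34, so |u||v| = √(42·34) = √1428.
cos θ = (u·v)/(|u||v|) = -32/√1428 ≈ -0.84681
θ = arccos(-0.84681) ≈ 147.87°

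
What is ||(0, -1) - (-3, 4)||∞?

max(|x_i - y_i|) = max(|0 - (-3)|, |-1 - 4|) = max(3, 5) = 5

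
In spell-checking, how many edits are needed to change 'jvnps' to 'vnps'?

Let D[i][j] be the edit distance between the first i characters of 'jvnps' and the first j characters of 'vnps', with D[i][0] = i, D[0][j] = j, and D[i][j] = D[i-1][j-1] if the characters match, else 1 + min(D[i-1][j], D[i][j-1], D[i-1][j-1]). Filling the table (rows: prefixes of 'jvnps', columns: prefixes of 'vnps'):
     ε  v  n  p  s
  ε  0  1  2  3  4
  j  1  1  2  3  4
  v  2  1  2  3  4
  n  3  2  1  2  3
  p  4  3  2  1  2
  s  5  4  3  2  1
The bottom-right entry gives D[5][4] = 1, so no sequence of fewer than 1 edit works. Backtracking through the table gives one optimal edit sequence (1 edit):
  jvnps → vnps (del j @1)
Edit distance = 1.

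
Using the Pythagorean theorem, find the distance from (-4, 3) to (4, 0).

√(Σ(x_i - y_i)²) = √((-4 - 4)² + (3 - 0)²)
= √((-8)² + 3²) = √(64 + 9) = √73 ≈ 8.544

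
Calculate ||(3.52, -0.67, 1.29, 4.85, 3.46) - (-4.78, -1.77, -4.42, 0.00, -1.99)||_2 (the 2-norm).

(Σ|x_i - y_i|^2)^(1/2) = (|3.52 - (-4.78)|^2 + |-0.67 - (-1.77)|^2 + |1.29 - (-4.42)|^2 + |4.85 - 0|^2 + |3.46 - (-1.99)|^2)^(1/2)
= (8.3^2 + 1.1^2 + 5.71^2 + 4.85^2 + 5.45^2)^(1/2) = (68.89 + 1.21 + 32.6041 + 23.5225 + 29.7025)^(1/2) = (155.9291)^(1/2) ≈ 12.4872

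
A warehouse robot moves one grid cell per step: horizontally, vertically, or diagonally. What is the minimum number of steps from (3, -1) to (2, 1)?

max(|x_i - y_i|) = max(|3 - 2|, |-1 - 1|) = max(1, 2) = 2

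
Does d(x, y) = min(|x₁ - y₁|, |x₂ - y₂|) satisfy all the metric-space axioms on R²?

No. d fails identity of indiscernibles: take x = (-3, 0) and y = (-3, 1). Then d(x,y) = min(|-3 - (-3)|, |0 - 1|) = min(0, 1) = 0, yet x ≠ y.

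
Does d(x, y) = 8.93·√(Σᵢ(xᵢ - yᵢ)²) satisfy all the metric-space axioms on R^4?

Yes. The L2 (Euclidean) norm induces a metric on R^4, and multiplying a metric by a positive constant 8.93 > 0 preserves all four axioms: non-negativity (8.93·||x-y|| ≥ 0), identity (8.93·||x-y|| = 0 ⟺ ||x-y|| = 0 ⟺ x = y), symmetry (||x-y|| = ||y-x||), and the triangle inequality (8.93·||x-z|| ≤ 8.93·||x-y|| + 8.93·||y-z||). So d is a metric.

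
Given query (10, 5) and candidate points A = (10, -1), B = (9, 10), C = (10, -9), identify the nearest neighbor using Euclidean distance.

Distances: d(A) = 6, d(B) ≈ 5.099, d(C) = 14. Nearest: B = (9, 10) with distance 5.099.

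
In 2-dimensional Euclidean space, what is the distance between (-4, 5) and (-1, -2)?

√(Σ(x_i - y_i)²) = √((-4 - (-1))² + (5 - (-2))²)
= √((-3)² + 7²) = √(9 + 49) = √58 ≈ 7.6158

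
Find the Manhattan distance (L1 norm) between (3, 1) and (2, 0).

Σ|x_i - y_i| = |3 - 2| + |1 - 0| = 1 + 1 = 2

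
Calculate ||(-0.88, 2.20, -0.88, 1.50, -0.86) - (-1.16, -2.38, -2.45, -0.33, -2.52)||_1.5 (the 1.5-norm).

(Σ|x_i - y_i|^1.5)^(1/1.5) = (|-0.88 - (-1.16)|^1.5 + |2.2 - (-2.38)|^1.5 + |-0.88 - (-2.45)|^1.5 + |1.5 - (-0.33)|^1.5 + |-0.86 - (-2.52)|^1.5)^(1/1.5)
= (0.28^1.5 + 4.58^1.5 + 1.57^1.5 + 1.83^1.5 + 1.66^1.5)^(1/1.5) ≈ (0.1482 + 9.8016 + 1.9672 + 2.4756 + 2.1388)^(1/1.5) = (16.5314)^(1/1.5) ≈ 6.4894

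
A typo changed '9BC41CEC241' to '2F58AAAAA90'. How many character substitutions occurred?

Differing positions: 1, 2, 3, 4, 5, 6, 7, 8, 9, 10, 11. Hamming distance = 11.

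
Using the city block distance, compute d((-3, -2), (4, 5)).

Σ|x_i - y_i| = |-3 - 4| + |-2 - 5| = 7 + 7 = 14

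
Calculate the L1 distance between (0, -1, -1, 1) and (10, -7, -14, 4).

Σ|x_i - y_i| = |0 - 10| + |-1 - (-7)| + |-1 - (-14)| + |1 - 4| = 10 + 6 + 13 + 3 = 32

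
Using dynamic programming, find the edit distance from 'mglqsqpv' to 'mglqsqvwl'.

Let D[i][j] be the edit distance between the first i characters of 'mglqsqpv' and the first j characters of 'mglqsqvwl', with D[i][0] = i, D[0][j] = j, and D[i][j] = D[i-1][j-1] if the characters match, else 1 + min(D[i-1][j], D[i][j-1], D[i-1][j-1]). Filling the table (rows: prefixes of 'mglqsqpv', columns: prefixes of 'mglqsqvwl'):
     ε  m  g  l  q  s  q  v  w  l
  ε  0  1  2  3  4  5  6  7  8  9
  m  1  0  1  2  3  4  5  6  7  8
  g  2  1  0  1  2  3  4  5  6  7
  l  3  2  1  0  1  2  3  4  5  6
  q  4  3  2  1  0  1  2  3  4  5
  s  5  4  3  2  1  0  1  2  3  4
  q  6  5  4  3  2  1  0  1  2  3
  p  7  6  5  4  3  2  1  1  2  3
  v  8  7  6  5  4  3  2  1  2  3
The bottom-right entry gives D[8][9] = 3, so no sequence of fewer than 3 edits works. Backtracking through the table gives one optimal edit sequence (3 edits):
  mglqsqpv → mglqsqvpv (ins v @7)
  mglqsqvpv → mglqsqvwv (sub p→w @8)
  mglqsqvwv → mglqsqvwl (sub v→l @9)
Edit distance = 3.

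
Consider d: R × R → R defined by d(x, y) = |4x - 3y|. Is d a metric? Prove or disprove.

No. d fails symmetry: d(8, 2) = |4·8 - 3·2| = |26| = 26, but d(2, 8) = |4·2 - 3·8| = |-16| = 16. Since 26 ≠ 16, d(x,y) ≠ d(y,x) in general.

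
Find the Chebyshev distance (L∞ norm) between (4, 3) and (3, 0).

max(|x_i - y_i|) = max(|4 - 3|, |3 - 0|) = max(1, 3) = 3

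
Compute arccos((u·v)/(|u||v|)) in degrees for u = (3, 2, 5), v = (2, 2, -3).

With u = (3, 2, 5), v = (2, 2, -3):
u·v = 3·2 + 2·2 + 5·(-3) = 6 + 4 + (-15) = -5.
|u| = √(3² + 2² + 5²) = √38, |v| = √(2² + 2² + (-3)²) = √17, so |u||v| = √(38·17) = √646.
cos θ = (u·v)/(|u||v|) = -5/√646 ≈ -0.196722
θ = arccos(-0.196722) ≈ 101.35°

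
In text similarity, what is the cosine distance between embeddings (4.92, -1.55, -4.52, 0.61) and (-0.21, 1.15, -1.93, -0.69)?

With u = (4.92, -1.55, -4.52, 0.61), v = (-0.21, 1.15, -1.93, -0.69):
u·v = 4.92·(-0.21) + (-1.55)·1.15 + (-4.52)·(-1.93) + 0.61·(-0.69) = (-1.0332) + (-1.7825) + 8.7236 + (-0.4209) = 5.487.
|u| = √(4.92² + (-1.55)² + (-4.52)² + 0.61²) = √(24.2064 + 2.4025 + 20.4304 + 0.3721) = √47.4114, |v| = √((-0.21)² + 1.15² + (-1.93)² + (-0.69)²) = √(0.0441 + 1.3225 + 3.7249 + 0.4761) = √5.5676.
cos θ = (u·v)/(|u||v|) = 5.487/(√47.4114·√5.5676) ≈ 0.3377
Cosine distance = 1 - cos θ ≈ 1 - 0.3377 = 0.6623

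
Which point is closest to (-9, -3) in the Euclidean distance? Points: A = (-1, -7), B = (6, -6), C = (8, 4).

Distances: d(A) ≈ 8.9443, d(B) ≈ 15.2971, d(C) ≈ 18.3848. Nearest: A = (-1, -7) with distance 8.9443.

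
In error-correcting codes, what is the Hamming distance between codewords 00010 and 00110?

Differing positions: 3. Hamming distance = 1.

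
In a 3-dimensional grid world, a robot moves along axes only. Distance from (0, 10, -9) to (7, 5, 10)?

Σ|x_i - y_i| = |0 - 7| + |10 - 5| + |-9 - 10| = 7 + 5 + 19 = 31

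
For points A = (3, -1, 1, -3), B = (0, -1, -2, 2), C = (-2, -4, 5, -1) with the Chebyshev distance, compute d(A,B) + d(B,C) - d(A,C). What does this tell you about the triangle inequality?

d(A,B) = max(3, 0, 3, 5) = 5, d(B,C) = max(2, 3, 7, 3) = 7, d(A,C) = max(5, 3, 4, 2) = 5.
d(A,B) + d(B,C) - d(A,C) = 5 + 7 - 5 = 12 - 5 = 7. This is ≥ 0, so the triangle inequality holds for these points.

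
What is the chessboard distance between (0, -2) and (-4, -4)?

max(|x_i - y_i|) = max(|0 - (-4)|, |-2 - (-4)|) = max(4, 2) = 4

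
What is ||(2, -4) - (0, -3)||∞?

max(|x_i - y_i|) = max(|2 - 0|, |-4 - (-3)|) = max(2, 1) = 2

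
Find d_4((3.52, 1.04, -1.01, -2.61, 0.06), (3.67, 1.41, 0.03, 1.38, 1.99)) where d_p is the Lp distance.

(Σ|x_i - y_i|^4)^(1/4) = (|3.52 - 3.67|^4 + |1.04 - 1.41|^4 + |-1.01 - 0.03|^4 + |-2.61 - 1.38|^4 + |0.06 - 1.99|^4)^(1/4)
= (0.15^4 + 0.37^4 + 1.04^4 + 3.99^4 + 1.93^4)^(1/4) ≈ (0.0005 + 0.0187 + 1.1699 + 253.4496 + 13.8749)^(1/4) = (268.5136)^(1/4) ≈ 4.048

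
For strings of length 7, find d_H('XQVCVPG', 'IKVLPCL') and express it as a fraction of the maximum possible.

Differing positions: 1, 2, 4, 5, 6, 7. Hamming distance = 6. The maximum possible Hamming distance for length-7 strings is 7, so d_H/7 = 6/7 ≈ 0.8571.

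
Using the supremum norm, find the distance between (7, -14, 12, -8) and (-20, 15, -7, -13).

max(|x_i - y_i|) = max(|7 - (-20)|, |-14 - 15|, |12 - (-7)|, |-8 - (-13)|) = max(27, 29, 19, 5) = 29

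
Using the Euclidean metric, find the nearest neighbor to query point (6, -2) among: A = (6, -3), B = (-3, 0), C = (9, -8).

Distances: d(A) = 1, d(B) ≈ 9.2195, d(C) ≈ 6.7082. Nearest: A = (6, -3) with distance 1.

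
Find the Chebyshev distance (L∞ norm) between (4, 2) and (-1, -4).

max(|x_i - y_i|) = max(|4 - (-1)|, |2 - (-4)|) = max(5, 6) = 6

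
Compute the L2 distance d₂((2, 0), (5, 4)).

√(Σ(x_i - y_i)²) = √((2 - 5)² + (0 - 4)²)
= √((-3)² + (-4)²) = √(9 + 16) = √25 = 5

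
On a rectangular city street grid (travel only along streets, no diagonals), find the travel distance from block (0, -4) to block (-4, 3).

Σ|x_i - y_i| = |0 - (-4)| + |-4 - 3| = 4 + 7 = 11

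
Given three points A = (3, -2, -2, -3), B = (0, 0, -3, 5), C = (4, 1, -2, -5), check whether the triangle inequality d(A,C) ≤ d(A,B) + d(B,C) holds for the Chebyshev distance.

d(A,B) = max(3, 2, 1, 8) = 8, d(B,C) = max(4, 1, 1, 10) = 10, d(A,C) = max(1, 3, 0, 2) = 3.
d(A,C) = 3 ≤ 8 + 10 = 18. Triangle inequality is satisfied.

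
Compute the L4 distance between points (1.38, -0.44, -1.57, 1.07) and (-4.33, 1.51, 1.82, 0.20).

(Σ|x_i - y_i|^4)^(1/4) = (|1.38 - (-4.33)|^4 + |-0.44 - 1.51|^4 + |-1.57 - 1.82|^4 + |1.07 - 0.2|^4)^(1/4)
= (5.71^4 + 1.95^4 + 3.39^4 + 0.87^4)^(1/4) ≈ (1063.0273 + 14.459 + 132.0684 + 0.5729)^(1/4) = (1210.1276)^(1/4) ≈ 5.898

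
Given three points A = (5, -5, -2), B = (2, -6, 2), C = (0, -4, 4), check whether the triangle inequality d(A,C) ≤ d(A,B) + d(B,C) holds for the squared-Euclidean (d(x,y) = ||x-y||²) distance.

d(A,B) = 3² + 1² + 4² = 26, d(B,C) = 2² + 2² + 2² = 12, d(A,C) = 5² + 1² + 6² = 62.
d(A,C) = 62 > 26 + 12 = 38. Triangle inequality is VIOLATED. (Squared-Euclidean is not a metric — this is a counterexample.)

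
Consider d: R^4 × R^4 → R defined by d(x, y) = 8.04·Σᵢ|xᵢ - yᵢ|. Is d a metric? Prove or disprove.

Yes. The L1 (Manhattan) norm induces a metric on R^4, and multiplying a metric by a positive constant 8.04 > 0 preserves all four axioms: non-negativity (8.04·||x-y|| ≥ 0), identity (8.04·||x-y|| = 0 ⟺ ||x-y|| = 0 ⟺ x = y), symmetry (||x-y|| = ||y-x||), and the triangle inequality (8.04·||x-z|| ≤ 8.04·||x-y|| + 8.04·||y-z||). So d is a metric.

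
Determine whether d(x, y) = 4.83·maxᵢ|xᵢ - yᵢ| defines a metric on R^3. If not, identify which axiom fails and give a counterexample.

Yes. The L∞ (Chebyshev) norm induces a metric on R^3, and multiplying a metric by a positive constant 4.83 > 0 preserves all four axioms: non-negativity (4.83·||x-y|| ≥ 0), identity (4.83·||x-y|| = 0 ⟺ ||x-y|| = 0 ⟺ x = y), symmetry (||x-y|| = ||y-x||), and the triangle inequality (4.83·||x-z|| ≤ 4.83·||x-y|| + 4.83·||y-z||). So d is a metric.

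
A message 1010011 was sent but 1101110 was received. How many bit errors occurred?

Differing positions: 2, 3, 4, 5, 7. Hamming distance = 5.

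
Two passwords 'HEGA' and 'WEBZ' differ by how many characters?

Differing positions: 1, 3, 4. Hamming distance = 3.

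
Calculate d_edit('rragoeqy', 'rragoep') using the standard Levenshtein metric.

Let D[i][j] be the edit distance between the first i characters of 'rragoeqy' and the first j characters of 'rragoep', with D[i][0] = i, D[0][j] = j, and D[i][j] = D[i-1][j-1] if the characters match, else 1 + min(D[i-1][j], D[i][j-1], D[i-1][j-1]). Filling the table (rows: prefixes of 'rragoeqy', columns: prefixes of 'rragoep'):
     ε  r  r  a  g  o  e  p
  ε  0  1  2  3  4  5  6  7
  r  1  0  1  2  3  4  5  6
  r  2  1  0  1  2  3  4  5
  a  3  2  1  0  1  2  3  4
  g  4  3  2  1  0  1  2  3
  o  5  4  3  2  1  0  1  2
  e  6  5  4  3  2  1  0  1
  q  7  6  5  4  3  2  1  1
  y  8  7  6  5  4  3  2  2
The bottom-right entry gives D[8][7] = 2, so no sequence of fewer than 2 edits works. Backtracking through the table gives one optimal edit sequence (2 edits):
  rragoeqy → rragoey (del q @7)
  rragoey → rragoep (sub y→p @7)
Edit distance = 2.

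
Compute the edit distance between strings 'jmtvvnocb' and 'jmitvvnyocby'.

Let D[i][j] be the edit distance between the first i characters of 'jmtvvnocb' and the first j characters of 'jmitvvnyocby', with D[i][0] = i, D[0][j] = j, and D[i][j] = D[i-1][j-1] if the characters match, else 1 + min(D[i-1][j], D[i][j-1], D[i-1][j-1]). Filling the table (rows: prefixes of 'jmtvvnocb', columns: prefixes of 'jmitvvnyocby'):
     ε  j  m  i  t  v  v  n  y  o  c  b  y
  ε  0  1  2  3  4  5  6  7  8  9 10 11 12
  j  1  0  1  2  3  4  5  6  7  8  9 10 11
  m  2  1  0  1  2  3  4  5  6  7  8  9 10
  t  3  2  1  1  1  2  3  4  5  6  7  8  9
  v  4  3  2  2  2  1  2  3  4  5  6  7  8
  v  5  4  3  3  3  2  1  2  3  4  5  6  7
  n  6  5  4  4  4  3  2  1  2  3  4  5  6
  o  7  6  5  5  5  4  3  2  2  2  3  4  5
  c  8  7  6  6  6  5  4  3  3  3  2  3  4
  b  9  8  7  7  7  6  5  4  4  4  3  2  3
The bottom-right entry gives D[9][12] = 3, so no sequence of fewer than 3 edits works. Backtracking through the table gives one optimal edit sequence (3 edits):
  jmtvvnocb → jmitvvnocb (ins i @3)
  jmitvvnocb → jmitvvnyocb (ins y @8)
  jmitvvnyocb → jmitvvnyocby (ins y @12)
Edit distance = 3.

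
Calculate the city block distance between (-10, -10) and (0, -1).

Σ|x_i - y_i| = |-10 - 0| + |-10 - (-1)| = 10 + 9 = 19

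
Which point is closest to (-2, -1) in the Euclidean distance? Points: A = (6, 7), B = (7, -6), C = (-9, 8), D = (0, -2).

Distances: d(A) ≈ 11.3137, d(B) ≈ 10.2956, d(C) ≈ 11.4018, d(D) ≈ 2.2361. Nearest: D = (0, -2) with distance 2.2361.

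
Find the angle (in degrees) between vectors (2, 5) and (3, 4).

With u = (2, 5), v = (3, 4):
u·v = 2·3 + 5·4 = 6 + 20 = 26.
|u| = √(2² + 5²) = √29, |v| = √(3² + 4²) = √25, so |u||v| = √(29·25) = √725.
cos θ = (u·v)/(|u||v|) = 26/√725 ≈ 0.965616
θ = arccos(0.965616) ≈ 15.07°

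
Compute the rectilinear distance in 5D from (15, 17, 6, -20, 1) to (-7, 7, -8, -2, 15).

Σ|x_i - y_i| = |15 - (-7)| + |17 - 7| + |6 - (-8)| + |-20 - (-2)| + |1 - 15| = 22 + 10 + 14 + 18 + 14 = 78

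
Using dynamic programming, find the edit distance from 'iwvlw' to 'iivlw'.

Let D[i][j] be the edit distance between the first i characters of 'iwvlw' and the first j characters of 'iivlw', with D[i][0] = i, D[0][j] = j, and D[i][j] = D[i-1][j-1] if the characters match, else 1 + min(D[i-1][j], D[i][j-1], D[i-1][j-1]). Filling the table (rows: prefixes of 'iwvlw', columns: prefixes of 'iivlw'):
     ε  i  i  v  l  w
  ε  0  1  2  3  4  5
  i  1  0  1  2  3  4
  w  2  1  1  2  3  3
  v  3  2  2  1  2  3
  l  4  3  3  2  1  2
  w  5  4  4  3  2  1
The bottom-right entry gives D[5][5] = 1, so no sequence of fewer than 1 edit works. Backtracking through the table gives one optimal edit sequence (1 edit):
  iwvlw → iivlw (sub w→i @2)
Edit distance = 1.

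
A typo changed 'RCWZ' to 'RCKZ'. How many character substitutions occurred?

Differing positions: 3. Hamming distance = 1.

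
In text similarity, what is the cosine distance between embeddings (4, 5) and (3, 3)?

With u = (4, 5), v = (3, 3):
u·v = 4·3 + 5·3 = 12 + 15 = 27.
|u| = √(4² + 5²) = √41, |v| = √(3² + 3²) = √18, so |u||v| = √(41·18) = √738.
cos θ = (u·v)/(|u||v|) = 27/√738 ≈ 0.9939
Cosine distance = 1 - cos θ ≈ 1 - 0.9939 = 0.0061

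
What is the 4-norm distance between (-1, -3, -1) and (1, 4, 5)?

(Σ|x_i - y_i|^4)^(1/4) = (|-1 - 1|^4 + |-3 - 4|^4 + |-1 - 5|^4)^(1/4)
= (2^4 + 7^4 + 6^4)^(1/4) = (16 + 2401 + 1296)^(1/4) = (3713)^(1/4) ≈ 7.806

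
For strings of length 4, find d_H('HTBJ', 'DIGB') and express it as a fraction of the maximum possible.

Differing positions: 1, 2, 3, 4. Hamming distance = 4. The maximum possible Hamming distance for length-4 strings is 4, so d_H/4 = 4/4 = 1.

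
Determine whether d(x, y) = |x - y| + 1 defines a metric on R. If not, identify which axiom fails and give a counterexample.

No. d fails identity of indiscernibles (specifically d(x,x) = 0): d(-5, -5) = |-5 - (-5)| + 1 = 0 + 1 = 1 ≠ 0.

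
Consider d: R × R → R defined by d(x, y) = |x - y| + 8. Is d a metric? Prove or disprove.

No. d fails identity of indiscernibles (specifically d(x,x) = 0): d(-7, -7) = |-7 - (-7)| + 8 = 0 + 8 = 8 ≠ 0.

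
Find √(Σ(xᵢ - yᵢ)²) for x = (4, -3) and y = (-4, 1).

√(Σ(x_i - y_i)²) = √((4 - (-4))² + (-3 - 1)²)
= √(8² + (-4)²) = √(64 + 16) = √80 ≈ 8.9443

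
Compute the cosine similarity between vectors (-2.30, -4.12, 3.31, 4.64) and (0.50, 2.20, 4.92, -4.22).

With u = (-2.30, -4.12, 3.31, 4.64), v = (0.50, 2.20, 4.92, -4.22):
u·v = (-2.3)·0.5 + (-4.12)·2.2 + 3.31·4.92 + 4.64·(-4.22) = (-1.15) + (-9.064) + 16.2852 + (-19.5808) = -13.5096.
|u| = √((-2.3)² + (-4.12)² + 3.31² + 4.64²) = √(5.29 + 16.9744 + 10.9561 + 21.5296) = √54.7501, |v| = √(0.5² + 2.2² + 4.92² + (-4.22)²) = √(0.25 + 4.84 + 24.2064 + 17.8084) = √47.1048.
cos θ = (u·v)/(|u||v|) = -13.5096/(√54.7501·√47.1048) ≈ -0.266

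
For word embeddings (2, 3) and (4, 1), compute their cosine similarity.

With u = (2, 3), v = (4, 1):
u·v = 2·4 + 3·1 = 8 + 3 = 11.
|u| = √(2² + 3²) = √13, |v| = √(4² + 1²) = √17, so |u||v| = √(13·17) = √221.
cos θ = (u·v)/(|u||v|) = 11/√221 ≈ 0.7399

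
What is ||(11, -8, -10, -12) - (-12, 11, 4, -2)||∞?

max(|x_i - y_i|) = max(|11 - (-12)|, |-8 - 11|, |-10 - 4|, |-12 - (-2)|) = max(23, 19, 14, 10) = 23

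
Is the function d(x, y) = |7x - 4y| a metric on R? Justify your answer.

No. d fails symmetry: d(3, 9) = |7·3 - 4·9| = |-15| = 15, but d(9, 3) = |7·9 - 4·3| = |51| = 51. Since 15 ≠ 51, d(x,y) ≠ d(y,x) in general.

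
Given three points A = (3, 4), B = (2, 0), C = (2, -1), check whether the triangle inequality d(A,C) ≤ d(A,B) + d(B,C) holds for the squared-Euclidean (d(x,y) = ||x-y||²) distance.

d(A,B) = 1² + 4² = 17, d(B,C) = 0² + 1² = 1, d(A,C) = 1² + 5² = 26.
d(A,C) = 26 > 17 + 1 = 18. Triangle inequality is VIOLATED. (Squared-Euclidean is not a metric — this is a counterexample.)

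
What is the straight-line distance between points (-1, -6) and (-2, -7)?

√(Σ(x_i - y_i)²) = √((-1 - (-2))² + (-6 - (-7))²)
= √(1² + 1²) = √(1 + 1) = √2 ≈ 1.4142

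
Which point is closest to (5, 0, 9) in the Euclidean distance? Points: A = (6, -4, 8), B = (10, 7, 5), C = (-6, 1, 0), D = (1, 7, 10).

Distances: d(A) ≈ 4.2426, d(B) ≈ 9.4868, d(C) ≈ 14.2478, d(D) ≈ 8.124. Nearest: A = (6, -4, 8) with distance 4.2426.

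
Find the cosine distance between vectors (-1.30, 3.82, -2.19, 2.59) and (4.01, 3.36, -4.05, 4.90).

With u = (-1.30, 3.82, -2.19, 2.59), v = (4.01, 3.36, -4.05, 4.90):
u·v = (-1.3)·4.01 + 3.82·3.36 + (-2.19)·(-4.05) + 2.59·4.9 = (-5.213) + 12.8352 + 8.8695 + 12.691 = 29.1827.
|u| = √((-1.3)² + 3.82² + (-2.19)² + 2.59²) = √(1.69 + 14.5924 + 4.7961 + 6.7081) = √27.7866, |v| = √(4.01² + 3.36² + (-4.05)² + 4.9²) = √(16.0801 + 11.2896 + 16.4025 + 24.01) = √67.7822.
cos θ = (u·v)/(|u||v|) = 29.1827/(√27.7866·√67.7822) ≈ 0.6724
Cosine distance = 1 - cos θ ≈ 1 - 0.6724 = 0.3276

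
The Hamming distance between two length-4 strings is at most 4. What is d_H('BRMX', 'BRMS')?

Differing positions: 4. Hamming distance = 1. The maximum possible Hamming distance for length-4 strings is 4, so d_H/4 = 1/4 = 0.25.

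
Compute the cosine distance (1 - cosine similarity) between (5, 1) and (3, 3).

With u = (5, 1), v = (3, 3):
u·v = 5·3 + 1·3 = 15 + 3 = 18.
|u| = √(5² + 1²) = √26, |v| = √(3² + 3²) = √18, so |u||v| = √(26·18) = √468.
cos θ = (u·v)/(|u||v|) = 18/√468 ≈ 0.8321
Cosine distance = 1 - cos θ ≈ 1 - 0.8321 = 0.1679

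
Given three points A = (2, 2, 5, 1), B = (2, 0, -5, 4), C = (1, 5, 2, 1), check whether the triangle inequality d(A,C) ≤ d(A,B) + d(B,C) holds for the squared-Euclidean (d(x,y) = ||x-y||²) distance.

d(A,B) = 0² + 2² + 10² + 3² = 113, d(B,C) = 1² + 5² + 7² + 3² = 84, d(A,C) = 1² + 3² + 3² + 0² = 19.
d(A,C) = 19 ≤ 113 + 84 = 197. Triangle inequality is satisfied.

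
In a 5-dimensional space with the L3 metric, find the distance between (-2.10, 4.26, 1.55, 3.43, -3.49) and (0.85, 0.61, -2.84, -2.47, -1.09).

(Σ|x_i - y_i|^3)^(1/3) = (|-2.1 - 0.85|^3 + |4.26 - 0.61|^3 + |1.55 - (-2.84)|^3 + |3.43 - (-2.47)|^3 + |-3.49 - (-1.09)|^3)^(1/3)
= (2.95^3 + 3.65^3 + 4.39^3 + 5.9^3 + 2.4^3)^(1/3) ≈ (25.6724 + 48.6271 + 84.6045 + 205.379 + 13.824)^(1/3) = (378.107)^(1/3) ≈ 7.2311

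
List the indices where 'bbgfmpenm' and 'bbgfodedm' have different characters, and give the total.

Differing positions: 5, 6, 8. Hamming distance = 3.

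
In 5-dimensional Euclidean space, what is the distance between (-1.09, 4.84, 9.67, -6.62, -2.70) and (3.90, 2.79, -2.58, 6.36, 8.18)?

√(Σ(x_i - y_i)²) = √((-1.09 - 3.9)² + (4.84 - 2.79)² + (9.67 - (-2.58))² + (-6.62 - 6.36)² + (-2.7 - 8.18)²)
= √((-4.99)² + 2.05² + 12.25² + (-12.98)² + (-10.88)²) = √(24.9001 + 4.2025 + 150.0625 + 168.4804 + 118.3744) = √466.0199 ≈ 21.5875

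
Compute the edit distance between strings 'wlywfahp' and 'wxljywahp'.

Let D[i][j] be the edit distance between the first i characters of 'wlywfahp' and the first j characters of 'wxljywahp', with D[i][0] = i, D[0][j] = j, and D[i][j] = D[i-1][j-1] if the characters match, else 1 + min(D[i-1][j], D[i][j-1], D[i-1][j-1]). Filling the table (rows: prefixes of 'wlywfahp', columns: prefixes of 'wxljywahp'):
     ε  w  x  l  j  y  w  a  h  p
  ε  0  1  2  3  4  5  6  7  8  9
  w  1  0  1  2  3  4  5  6  7  8
  l  2  1  1  1  2  3  4  5  6  7
  y  3  2  2  2  2  2  3  4  5  6
  w  4  3  3  3  3  3  2  3  4  5
  f  5  4  4  4  4  4  3  3  4  5
  a  6  5  5  5  5  5  4  3  4  5
  h  7  6  6  6  6  6  5  4  3  4
  p  8  7  7  7  7  7  6  5  4  3
The bottom-right entry gives D[8][9] = 3, so no sequence of fewer than 3 edits works. Backtracking through the table gives one optimal edit sequence (3 edits):
  wlywfahp → wxlywfahp (ins x @2)
  wxlywfahp → wxljywfahp (ins j @4)
  wxljywfahp → wxljywahp (del f @7)
Edit distance = 3.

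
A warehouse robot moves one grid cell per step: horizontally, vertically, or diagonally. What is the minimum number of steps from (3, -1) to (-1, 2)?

max(|x_i - y_i|) = max(|3 - (-1)|, |-1 - 2|) = max(4, 3) = 4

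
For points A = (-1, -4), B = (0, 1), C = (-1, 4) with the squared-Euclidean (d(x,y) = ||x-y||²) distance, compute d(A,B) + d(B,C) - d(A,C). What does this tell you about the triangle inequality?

d(A,B) = 1² + 5² = 26, d(B,C) = 1² + 3² = 10, d(A,C) = 0² + 8² = 64.
d(A,B) + d(B,C) - d(A,C) = 26 + 10 - 64 = 36 - 64 = -28. This is < 0, so the triangle inequality FAILS for these points (squared-Euclidean is not a metric).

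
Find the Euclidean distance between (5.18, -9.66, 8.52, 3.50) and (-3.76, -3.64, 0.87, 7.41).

√(Σ(x_i - y_i)²) = √((5.18 - (-3.76))² + (-9.66 - (-3.64))² + (8.52 - 0.87)² + (3.5 - 7.41)²)
= √(8.94² + (-6.02)² + 7.65² + (-3.91)²) = √(79.9236 + 36.2404 + 58.5225 + 15.2881) = √189.9746 ≈ 13.7831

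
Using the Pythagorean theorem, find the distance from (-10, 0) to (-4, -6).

√(Σ(x_i - y_i)²) = √((-10 - (-4))² + (0 - (-6))²)
= √((-6)² + 6²) = √(36 + 36) = √72 ≈ 8.4853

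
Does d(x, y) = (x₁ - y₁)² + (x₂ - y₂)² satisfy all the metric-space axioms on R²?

No. The squared Euclidean distance fails the triangle inequality. Counterexample: x = (0, 0), y = (3, 2), z = (6, 4). d(x,z) = 6² + 4² = 52, but d(x,y) + d(y,z) = (3² + 2²) + (3² + 2²) = 13 + 13 = 26. Since 52 > 26, the triangle inequality is violated. (Note: √d, the ordinary Euclidean distance, IS a metric.)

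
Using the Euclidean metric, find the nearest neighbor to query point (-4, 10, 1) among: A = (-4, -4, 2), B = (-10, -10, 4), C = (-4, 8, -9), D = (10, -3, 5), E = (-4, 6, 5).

Distances: d(A) ≈ 14.0357, d(B) ≈ 21.095, d(C) ≈ 10.198, d(D) ≈ 19.5192, d(E) ≈ 5.6569. Nearest: E = (-4, 6, 5) with distance 5.6569.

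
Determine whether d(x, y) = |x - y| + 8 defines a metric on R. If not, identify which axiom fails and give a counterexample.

No. d fails identity of indiscernibles (specifically d(x,x) = 0): d(-4, -4) = |-4 - (-4)| + 8 = 0 + 8 = 8 ≠ 0.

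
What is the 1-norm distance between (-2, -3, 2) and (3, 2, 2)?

Σ|x_i - y_i| = |-2 - 3| + |-3 - 2| + |2 - 2| = 5 + 5 + 0 = 10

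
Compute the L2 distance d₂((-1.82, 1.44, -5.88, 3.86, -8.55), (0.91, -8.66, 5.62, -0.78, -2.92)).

√(Σ(x_i - y_i)²) = √((-1.82 - 0.91)² + (1.44 - (-8.66))² + (-5.88 - 5.62)² + (3.86 - (-0.78))² + (-8.55 - (-2.92))²)
= √((-2.73)² + 10.1² + (-11.5)² + 4.64² + (-5.63)²) = √(7.4529 + 102.01 + 132.25 + 21.5296 + 31.6969) = √294.9394 ≈ 17.1738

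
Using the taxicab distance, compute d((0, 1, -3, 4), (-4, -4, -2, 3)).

Σ|x_i - y_i| = |0 - (-4)| + |1 - (-4)| + |-3 - (-2)| + |4 - 3| = 4 + 5 + 1 + 1 = 11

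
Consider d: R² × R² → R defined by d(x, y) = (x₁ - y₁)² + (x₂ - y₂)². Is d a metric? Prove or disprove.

No. The squared Euclidean distance fails the triangle inequality. Counterexample: x = (0, 0), y = (2, 4), z = (4, 8). d(x,z) = 4² + 8² = 80, but d(x,y) + d(y,z) = (2² + 4²) + (2² + 4²) = 20 + 20 = 40. Since 80 > 40, the triangle inequality is violated. (Note: √d, the ordinary Euclidean distance, IS a metric.)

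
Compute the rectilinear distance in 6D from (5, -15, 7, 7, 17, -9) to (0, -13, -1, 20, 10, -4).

Σ|x_i - y_i| = |5 - 0| + |-15 - (-13)| + |7 - (-1)| + |7 - 20| + |17 - 10| + |-9 - (-4)| = 5 + 2 + 8 + 13 + 7 + 5 = 40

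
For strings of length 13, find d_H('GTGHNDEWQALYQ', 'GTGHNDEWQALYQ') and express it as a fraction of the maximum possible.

Differing positions: none. Hamming distance = 0. The maximum possible Hamming distance for length-13 strings is 13, so d_H/13 = 0/13 = 0.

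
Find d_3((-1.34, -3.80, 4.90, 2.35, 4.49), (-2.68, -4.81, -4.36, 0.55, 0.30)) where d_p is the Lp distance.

(Σ|x_i - y_i|^3)^(1/3) = (|-1.34 - (-2.68)|^3 + |-3.8 - (-4.81)|^3 + |4.9 - (-4.36)|^3 + |2.35 - 0.55|^3 + |4.49 - 0.3|^3)^(1/3)
= (1.34^3 + 1.01^3 + 9.26^3 + 1.8^3 + 4.19^3)^(1/3) ≈ (2.4061 + 1.0303 + 794.0228 + 5.832 + 73.5601)^(1/3) = (876.8513)^(1/3) ≈ 9.5714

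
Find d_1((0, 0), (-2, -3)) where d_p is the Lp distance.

Σ|x_i - y_i| = |0 - (-2)| + |0 - (-3)| = 2 + 3 = 5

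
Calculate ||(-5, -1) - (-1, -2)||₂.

√(Σ(x_i - y_i)²) = √((-5 - (-1))² + (-1 - (-2))²)
= √((-4)² + 1²) = √(16 + 1) = √17 ≈ 4.1231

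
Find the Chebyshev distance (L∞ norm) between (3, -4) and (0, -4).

max(|x_i - y_i|) = max(|3 - 0|, |-4 - (-4)|) = max(3, 0) = 3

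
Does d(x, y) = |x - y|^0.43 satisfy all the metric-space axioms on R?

Yes. With 0 < p = 0.43 ≤ 1, d(x,y) = |x-y|^0.43 is a metric on R. Non-negativity and symmetry are immediate; |x-y|^0.43 = 0 ⟺ |x-y| = 0 ⟺ x = y. For the triangle inequality, the function t ↦ t^0.43 is subadditive on [0,∞) when p ≤ 1, so |x-z|^0.43 ≤ (|x-y| + |y-z|)^0.43 ≤ |x-y|^0.43 + |y-z|^0.43.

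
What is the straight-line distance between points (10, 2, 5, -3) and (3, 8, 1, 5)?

√(Σ(x_i - y_i)²) = √((10 - 3)² + (2 - 8)² + (5 - 1)² + (-3 - 5)²)
= √(7² + (-6)² + 4² + (-8)²) = √(49 + 36 + 16 + 64) = √165 ≈ 12.8452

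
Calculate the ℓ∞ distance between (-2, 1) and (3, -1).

max(|x_i - y_i|) = max(|-2 - 3|, |1 - (-1)|) = max(5, 2) = 5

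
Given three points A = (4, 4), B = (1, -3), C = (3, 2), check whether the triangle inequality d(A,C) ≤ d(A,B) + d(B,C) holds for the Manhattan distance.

d(A,B) = 3 + 7 = 10, d(B,C) = 2 + 5 = 7, d(A,C) = 1 + 2 = 3.
d(A,C) = 3 ≤ 10 + 7 = 17. Triangle inequality is satisfied.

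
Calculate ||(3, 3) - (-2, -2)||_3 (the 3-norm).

(Σ|x_i - y_i|^3)^(1/3) = (|3 - (-2)|^3 + |3 - (-2)|^3)^(1/3)
= (5^3 + 5^3)^(1/3) = (125 + 125)^(1/3) = (250)^(1/3) ≈ 6.2996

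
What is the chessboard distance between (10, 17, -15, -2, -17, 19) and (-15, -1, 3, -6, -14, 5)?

max(|x_i - y_i|) = max(|10 - (-15)|, |17 - (-1)|, |-15 - 3|, |-2 - (-6)|, |-17 - (-14)|, |19 - 5|) = max(25, 18, 18, 4, 3, 14) = 25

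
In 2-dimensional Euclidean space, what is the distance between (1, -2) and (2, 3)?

√(Σ(x_i - y_i)²) = √((1 - 2)² + (-2 - 3)²)
= √((-1)² + (-5)²) = √(1 + 25) = √26 ≈ 5.099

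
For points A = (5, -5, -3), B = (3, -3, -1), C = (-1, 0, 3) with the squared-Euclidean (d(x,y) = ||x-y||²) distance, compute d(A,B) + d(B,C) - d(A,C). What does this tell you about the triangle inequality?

d(A,B) = 2² + 2² + 2² = 12, d(B,C) = 4² + 3² + 4² = 41, d(A,C) = 6² + 5² + 6² = 97.
d(A,B) + d(B,C) - d(A,C) = 12 + 41 - 97 = 53 - 97 = -44. This is < 0, so the triangle inequality FAILS for these points (squared-Euclidean is not a metric).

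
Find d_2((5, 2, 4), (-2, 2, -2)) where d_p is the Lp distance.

(Σ|x_i - y_i|^2)^(1/2) = (|5 - (-2)|^2 + |2 - 2|^2 + |4 - (-2)|^2)^(1/2)
= (7^2 + 0^2 + 6^2)^(1/2) = (49 + 0 + 36)^(1/2) = (85)^(1/2) ≈ 9.2195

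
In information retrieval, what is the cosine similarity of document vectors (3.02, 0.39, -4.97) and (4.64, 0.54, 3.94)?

With u = (3.02, 0.39, -4.97), v = (4.64, 0.54, 3.94):
u·v = 3.02·4.64 + 0.39·0.54 + (-4.97)·3.94 = 14.0128 + 0.2106 + (-19.5818) = -5.3584.
|u| = √(3.02² + 0.39² + (-4.97)²) = √(9.1204 + 0.1521 + 24.7009) = √33.9734, |v| = √(4.64² + 0.54² + 3.94²) = √(21.5296 + 0.2916 + 15.5236) = √37.3448.
cos θ = (u·v)/(|u||v|) = -5.3584/(√33.9734·√37.3448) ≈ -0.1504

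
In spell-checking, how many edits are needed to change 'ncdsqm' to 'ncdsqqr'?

Let D[i][j] be the edit distance between the first i characters of 'ncdsqm' and the first j characters of 'ncdsqqr', with D[i][0] = i, D[0][j] = j, and D[i][j] = D[i-1][j-1] if the characters match, else 1 + min(D[i-1][j], D[i][j-1], D[i-1][j-1]). Filling the table (rows: prefixes of 'ncdsqm', columns: prefixes of 'ncdsqqr'):
     ε  n  c  d  s  q  q  r
  ε  0  1  2  3  4  5  6  7
  n  1  0  1  2  3  4  5  6
  c  2  1  0  1  2  3  4  5
  d  3  2  1  0  1  2  3  4
  s  4  3  2  1  0  1  2  3
  q  5  4  3  2  1  0  1  2
  m  6  5  4  3  2  1  1  2
The bottom-right entry gives D[6][7] = 2, so no sequence of fewer than 2 edits works. Backtracking through the table gives one optimal edit sequence (2 edits):
  ncdsqm → ncdsqqm (ins q @5)
  ncdsqqm → ncdsqqr (sub m→r @7)
Edit distance = 2.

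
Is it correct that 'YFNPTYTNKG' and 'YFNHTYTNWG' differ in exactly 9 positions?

Differing positions: 4, 9. Hamming distance = 2, so the claim that d_H = 9 is false.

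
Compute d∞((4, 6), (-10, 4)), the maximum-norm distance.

max(|x_i - y_i|) = max(|4 - (-10)|, |6 - 4|) = max(14, 2) = 14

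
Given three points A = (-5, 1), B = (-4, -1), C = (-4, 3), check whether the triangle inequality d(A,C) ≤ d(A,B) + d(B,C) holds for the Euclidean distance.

d(A,B) = √(1² + 2²) = √5 ≈ 2.2361, d(B,C) = √(0² + 4²) = √16 = 4, d(A,C) = √(1² + 2²) = √5 ≈ 2.2361.
d(A,C) ≈ 2.2361 ≤ 2.2361 + 4 = 6.2361. Triangle inequality is satisfied.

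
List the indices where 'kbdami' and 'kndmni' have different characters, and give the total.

Differing positions: 2, 4, 5. Hamming distance = 3.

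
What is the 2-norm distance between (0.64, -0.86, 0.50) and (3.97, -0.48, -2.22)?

(Σ|x_i - y_i|^2)^(1/2) = (|0.64 - 3.97|^2 + |-0.86 - (-0.48)|^2 + |0.5 - (-2.22)|^2)^(1/2)
= (3.33^2 + 0.38^2 + 2.72^2)^(1/2) = (11.0889 + 0.1444 + 7.3984)^(1/2) = (18.6317)^(1/2) ≈ 4.3164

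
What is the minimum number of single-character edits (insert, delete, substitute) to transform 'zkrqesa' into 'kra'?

Let D[i][j] be the edit distance between the first i characters of 'zkrqesa' and the first j characters of 'kra', with D[i][0] = i, D[0][j] = j, and D[i][j] = D[i-1][j-1] if the characters match, else 1 + min(D[i-1][j], D[i][j-1], D[i-1][j-1]). Filling the table (rows: prefixes of 'zkrqesa', columns: prefixes of 'kra'):
     ε  k  r  a
  ε  0  1  2  3
  z  1  1  2  3
  k  2  1  2  3
  r  3  2  1  2
  q  4  3  2  2
  e  5  4  3  3
  s  6  5  4  4
  a  7  6  5  4
The bottom-right entry gives D[7][3] = 4, so no sequence of fewer than 4 edits works. Backtracking through the table gives one optimal edit sequence (4 edits):
  zkrqesa → krqesa (del z @1)
  krqesa → kresa (del q @3)
  kresa → krsa (del e @3)
  krsa → kra (del s @3)
Edit distance = 4.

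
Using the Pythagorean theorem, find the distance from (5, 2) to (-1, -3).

√(Σ(x_i - y_i)²) = √((5 - (-1))² + (2 - (-3))²)
= √(6² + 5²) = √(36 + 25) = √61 ≈ 7.8102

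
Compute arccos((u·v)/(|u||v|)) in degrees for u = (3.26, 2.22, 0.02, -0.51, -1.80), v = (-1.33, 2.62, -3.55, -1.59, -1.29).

With u = (3.26, 2.22, 0.02, -0.51, -1.80), v = (-1.33, 2.62, -3.55, -1.59, -1.29):
u·v = 3.26·(-1.33) + 2.22·2.62 + 0.02·(-3.55) + (-0.51)·(-1.59) + (-1.8)·(-1.29) = (-4.3358) + 5.8164 + (-0.071) + 0.8109 + 2.322 = 4.5425.
|u| = √(3.26² + 2.22² + 0.02² + (-0.51)² + (-1.8)²) = √(10.6276 + 4.9284 + 0.0004 + 0.2601 + 3.24) = √19.0565, |v| = √((-1.33)² + 2.62² + (-3.55)² + (-1.59)² + (-1.29)²) = √(1.7689 + 6.8644 + 12.6025 + 2.5281 + 1.6641) = √25.428.
cos θ = (u·v)/(|u||v|) = 4.5425/(√19.0565·√25.428) ≈ 0.206356
θ = arccos(0.206356) ≈ 78.09°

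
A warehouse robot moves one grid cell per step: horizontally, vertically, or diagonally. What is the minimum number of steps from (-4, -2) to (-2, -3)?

max(|x_i - y_i|) = max(|-4 - (-2)|, |-2 - (-3)|) = max(2, 1) = 2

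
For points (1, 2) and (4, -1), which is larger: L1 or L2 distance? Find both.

L1 = |1 - 4| + |2 - (-1)| = 3 + 3 = 6
L2 = √(3² + 3²) = √18 ≈ 4.2426
L1 ≥ L2 always (equality iff movement is along one axis); L1 > L2 here.
Ratio L1/L2 = 6/√18 ≈ 1.4142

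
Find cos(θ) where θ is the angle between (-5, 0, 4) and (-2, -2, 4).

With u = (-5, 0, 4), v = (-2, -2, 4):
u·v = (-5)·(-2) + 0·(-2) + 4·4 = 10 + 0 + 16 = 26.
|u| = √((-5)² + 0² + 4²) = √41, |v| = √((-2)² + (-2)² + 4²) = √24, so |u||v| = √(41·24) = √984.
cos θ = (u·v)/(|u||v|) = 26/√984 ≈ 0.8288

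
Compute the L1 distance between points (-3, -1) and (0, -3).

Σ|x_i - y_i| = |-3 - 0| + |-1 - (-3)| = 3 + 2 = 5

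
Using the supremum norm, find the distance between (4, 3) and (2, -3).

max(|x_i - y_i|) = max(|4 - 2|, |3 - (-3)|) = max(2, 6) = 6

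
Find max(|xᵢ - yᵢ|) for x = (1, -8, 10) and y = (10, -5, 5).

max(|x_i - y_i|) = max(|1 - 10|, |-8 - (-5)|, |10 - 5|) = max(9, 3, 5) = 9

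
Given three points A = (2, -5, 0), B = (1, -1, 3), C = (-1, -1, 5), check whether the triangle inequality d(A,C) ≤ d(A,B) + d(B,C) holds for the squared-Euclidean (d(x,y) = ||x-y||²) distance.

d(A,B) = 1² + 4² + 3² = 26, d(B,C) = 2² + 0² + 2² = 8, d(A,C) = 3² + 4² + 5² = 50.
d(A,C) = 50 > 26 + 8 = 34. Triangle inequality is VIOLATED. (Squared-Euclidean is not a metric — this is a counterexample.)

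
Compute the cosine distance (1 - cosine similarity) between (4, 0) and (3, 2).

With u = (4, 0), v = (3, 2):
u·v = 4·3 + 0·2 = 12 + 0 = 12.
|u| = √(4² + 0²) = √16, |v| = √(3² + 2²) = √13, so |u||v| = √(16·13) = √208.
cos θ = (u·v)/(|u||v|) = 12/√208 ≈ 0.8321
Cosine distance = 1 - cos θ ≈ 1 - 0.8321 = 0.1679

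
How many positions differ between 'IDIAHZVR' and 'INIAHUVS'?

Differing positions: 2, 6, 8. Hamming distance = 3.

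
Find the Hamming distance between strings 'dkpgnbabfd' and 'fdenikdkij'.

Differing positions: 1, 2, 3, 4, 5, 6, 7, 8, 9, 10. Hamming distance = 10.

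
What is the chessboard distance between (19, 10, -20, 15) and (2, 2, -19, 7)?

max(|x_i - y_i|) = max(|19 - 2|, |10 - 2|, |-20 - (-19)|, |15 - 7|) = max(17, 8, 1, 8) = 17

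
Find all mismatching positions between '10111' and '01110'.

Differing positions: 1, 2, 5. Hamming distance = 3.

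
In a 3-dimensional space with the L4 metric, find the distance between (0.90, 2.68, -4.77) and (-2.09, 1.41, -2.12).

(Σ|x_i - y_i|^4)^(1/4) = (|0.9 - (-2.09)|^4 + |2.68 - 1.41|^4 + |-4.77 - (-2.12)|^4)^(1/4)
= (2.99^4 + 1.27^4 + 2.65^4)^(1/4) ≈ (79.9254 + 2.6014 + 49.3155)^(1/4) = (131.8423)^(1/4) ≈ 3.3885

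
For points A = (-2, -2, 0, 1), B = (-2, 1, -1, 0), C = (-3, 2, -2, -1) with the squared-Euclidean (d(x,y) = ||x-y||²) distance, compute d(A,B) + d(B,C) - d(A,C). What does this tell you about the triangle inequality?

d(A,B) = 0² + 3² + 1² + 1² = 11, d(B,C) = 1² + 1² + 1² + 1² = 4, d(A,C) = 1² + 4² + 2² + 2² = 25.
d(A,B) + d(B,C) - d(A,C) = 11 + 4 - 25 = 15 - 25 = -10. This is < 0, so the triangle inequality FAILS for these points (squared-Euclidean is not a metric).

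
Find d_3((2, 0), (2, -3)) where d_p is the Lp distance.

(Σ|x_i - y_i|^3)^(1/3) = (|2 - 2|^3 + |0 - (-3)|^3)^(1/3)
= (0^3 + 3^3)^(1/3) = (0 + 27)^(1/3) = (27)^(1/3) = 3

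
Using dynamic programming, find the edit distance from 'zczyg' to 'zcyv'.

Let D[i][j] be the edit distance between the first i characters of 'zczyg' and the first j characters of 'zcyv', with D[i][0] = i, D[0][j] = j, and D[i][j] = D[i-1][j-1] if the characters match, else 1 + min(D[i-1][j], D[i][j-1], D[i-1][j-1]). Filling the table (rows: prefixes of 'zczyg', columns: prefixes of 'zcyv'):
     ε  z  c  y  v
  ε  0  1  2  3  4
  z  1  0  1  2  3
  c  2  1  0  1  2
  z  3  2  1  1  2
  y  4  3  2  1  2
  g  5  4  3  2  2
The bottom-right entry gives D[5][4] = 2, so no sequence of fewer than 2 edits works. Backtracking through the table gives one optimal edit sequence (2 edits):
  zczyg → zcyg (del z @3)
  zcyg → zcyv (sub g→v @4)
Edit distance = 2.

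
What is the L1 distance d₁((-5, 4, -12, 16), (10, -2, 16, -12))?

Σ|x_i - y_i| = |-5 - 10| + |4 - (-2)| + |-12 - 16| + |16 - (-12)| = 15 + 6 + 28 + 28 = 77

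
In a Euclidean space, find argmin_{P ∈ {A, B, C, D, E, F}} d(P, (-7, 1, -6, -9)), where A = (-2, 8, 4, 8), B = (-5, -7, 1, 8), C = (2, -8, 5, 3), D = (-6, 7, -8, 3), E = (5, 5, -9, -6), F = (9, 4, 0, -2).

Distances: d(A) ≈ 21.5174, d(B) ≈ 20.1494, d(C) ≈ 20.664, d(D) ≈ 13.6015, d(E) ≈ 13.3417, d(F) ≈ 18.7083. Nearest: E = (5, 5, -9, -6) with distance 13.3417.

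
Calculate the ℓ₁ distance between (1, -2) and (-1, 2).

Σ|x_i - y_i| = |1 - (-1)| + |-2 - 2| = 2 + 4 = 6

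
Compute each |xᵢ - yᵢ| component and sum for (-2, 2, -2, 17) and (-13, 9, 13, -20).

Σ|x_i - y_i| = |-2 - (-13)| + |2 - 9| + |-2 - 13| + |17 - (-20)| = 11 + 7 + 15 + 37 = 70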